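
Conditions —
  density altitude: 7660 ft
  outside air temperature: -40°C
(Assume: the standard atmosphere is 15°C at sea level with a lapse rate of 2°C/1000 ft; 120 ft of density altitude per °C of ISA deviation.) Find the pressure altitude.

DA = PA + 120 × (OAT − (15 − 2·PA/1000)) = PA + 120·OAT − 1800 + 0.24·PA = 1.24·PA + 120·OAT − 1800.
So 1.24·PA = 7660 − 120 × (-40) + 1800 = 14260.
PA = 14260 / 1.24 = 11500 ft.

11500 ft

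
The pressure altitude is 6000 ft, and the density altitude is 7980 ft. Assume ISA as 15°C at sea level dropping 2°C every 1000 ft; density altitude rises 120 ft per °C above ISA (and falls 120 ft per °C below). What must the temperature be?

19.5°C

Density altitude − pressure altitude = 7980 − 6000 = +1980 ft.
At 120 ft/°C that is an ISA deviation of 1980/120 = +16.5°C.
ISA temperature at 6000 ft = 15 − 2 × (6000/1000) = 3°C.
OAT = ISA + deviation = 3 + (+16.5) = 19.5°C.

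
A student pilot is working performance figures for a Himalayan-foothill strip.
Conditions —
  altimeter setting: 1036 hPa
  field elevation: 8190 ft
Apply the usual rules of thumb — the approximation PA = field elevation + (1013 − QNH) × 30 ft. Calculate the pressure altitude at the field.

7500 ft

Pressure correction = (1013 − 1036) × 30 = -690 ft.
Pressure altitude = 8190 + (-690) = 7500 ft.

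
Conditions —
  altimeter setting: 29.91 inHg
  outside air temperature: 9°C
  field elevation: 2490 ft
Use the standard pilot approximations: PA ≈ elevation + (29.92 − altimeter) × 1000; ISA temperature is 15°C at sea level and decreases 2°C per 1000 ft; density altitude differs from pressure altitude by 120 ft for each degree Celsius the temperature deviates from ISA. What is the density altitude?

2380 ft

Pressure altitude = 2490 + (29.92 − 29.91) × 1000 = 2490 + (+10) = 2500 ft.
ISA temperature at 2500 ft = 15 − 2 × (2500/1000) = 10°C.
ISA deviation = 9 − 10 = -1°C.
Density altitude = 2500 + 120 × (-1) = 2380 ft.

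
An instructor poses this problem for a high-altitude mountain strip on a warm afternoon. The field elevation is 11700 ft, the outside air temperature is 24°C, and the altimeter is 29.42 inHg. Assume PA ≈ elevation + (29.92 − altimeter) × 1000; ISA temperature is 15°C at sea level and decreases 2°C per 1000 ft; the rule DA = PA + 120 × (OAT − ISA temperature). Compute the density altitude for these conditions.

Pressure altitude = 11700 + (29.92 − 29.42) × 1000 = 11700 + (+500) = 12200 ft.
ISA temperature at 12200 ft = 15 − 2 × (12200/1000) = -9.4°C.
ISA deviation = 24 − (-9.4) = +33.4°C.
Density altitude = 12200 + 120 × (33.4) = 16208 ft.

16208 ft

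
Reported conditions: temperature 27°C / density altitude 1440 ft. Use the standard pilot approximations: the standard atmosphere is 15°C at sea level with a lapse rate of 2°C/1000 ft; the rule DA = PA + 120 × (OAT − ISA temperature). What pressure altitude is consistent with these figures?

DA = PA + 120 × (OAT − (15 − 2·PA/1000)) = PA + 120·OAT − 1800 + 0.24·PA = 1.24·PA + 120·OAT − 1800.
So 1.24·PA = 1440 − 120 × 27 + 1800 = 0.
PA = 0 / 1.24 = 0 ft.

0 ft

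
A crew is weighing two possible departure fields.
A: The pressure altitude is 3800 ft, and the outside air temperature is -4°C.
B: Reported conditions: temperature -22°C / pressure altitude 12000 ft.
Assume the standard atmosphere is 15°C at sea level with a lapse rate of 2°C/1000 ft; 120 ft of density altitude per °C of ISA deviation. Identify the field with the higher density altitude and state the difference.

B by 8008 ft

A: ISA temp = 7.4°C, deviation -11.4°C, DA = 3800 + 120 × (-11.4) = 2432 ft.
B: ISA temp = -9°C, deviation -13°C, DA = 12000 + 120 × (-13) = 10440 ft.
B is higher by 10440 − 2432 = 8008 ft.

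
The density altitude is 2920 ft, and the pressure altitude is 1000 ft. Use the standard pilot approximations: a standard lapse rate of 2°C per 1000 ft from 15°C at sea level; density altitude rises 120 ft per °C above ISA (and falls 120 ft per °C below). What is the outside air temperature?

29°C

Density altitude − pressure altitude = 2920 − 1000 = +1920 ft.
At 120 ft/°C that is an ISA deviation of 1920/120 = +16°C.
ISA temperature at 1000 ft = 15 − 2 × (1000/1000) = 13°C.
OAT = ISA + deviation = 13 + (+16) = 29°C.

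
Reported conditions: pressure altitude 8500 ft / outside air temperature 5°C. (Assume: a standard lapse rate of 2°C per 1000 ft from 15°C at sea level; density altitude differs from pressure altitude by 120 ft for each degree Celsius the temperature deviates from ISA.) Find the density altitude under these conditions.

9340 ft

ISA temperature at 8500 ft = 15 − 2 × (8500/1000) = -2°C.
ISA deviation = 5 − (-2) = +7°C.
Density altitude = 8500 + 120 × (7) = 8500 + (+840) = 9340 ft.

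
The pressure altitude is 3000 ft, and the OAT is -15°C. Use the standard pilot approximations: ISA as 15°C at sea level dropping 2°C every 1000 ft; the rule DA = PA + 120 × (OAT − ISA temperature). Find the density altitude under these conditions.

ISA temperature at 3000 ft = 15 − 2 × (3000/1000) = 9°C.
ISA deviation = -15 − 9 = -24°C.
Density altitude = 3000 + 120 × (-24) = 3000 + (-2880) = 120 ft.

120 ft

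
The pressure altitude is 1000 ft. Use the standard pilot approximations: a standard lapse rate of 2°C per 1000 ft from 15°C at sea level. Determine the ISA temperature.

ISA temperature = 15 − 2 × (1000/1000) = 15 − 2 = 13°C.

13°C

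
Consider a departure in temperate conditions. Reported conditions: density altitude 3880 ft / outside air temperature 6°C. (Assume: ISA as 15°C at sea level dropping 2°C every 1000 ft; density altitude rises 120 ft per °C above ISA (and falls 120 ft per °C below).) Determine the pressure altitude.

4000 ft

DA = PA + 120 × (OAT − (15 − 2·PA/1000)) = PA + 120·OAT − 1800 + 0.24·PA = 1.24·PA + 120·OAT − 1800.
So 1.24·PA = 3880 − 120 × 6 + 1800 = 4960.
PA = 4960 / 1.24 = 4000 ft.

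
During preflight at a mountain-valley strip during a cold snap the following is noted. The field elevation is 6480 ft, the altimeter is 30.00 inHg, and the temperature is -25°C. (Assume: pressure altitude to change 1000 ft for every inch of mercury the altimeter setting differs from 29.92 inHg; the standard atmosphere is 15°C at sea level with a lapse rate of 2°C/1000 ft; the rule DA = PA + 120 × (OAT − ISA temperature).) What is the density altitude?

Pressure altitude = 6480 + (29.92 − 30.00) × 1000 = 6480 + (-80) = 6400 ft.
ISA temperature at 6400 ft = 15 − 2 × (6400/1000) = 2.2°C.
ISA deviation = -25 − 2.2 = -27.2°C.
Density altitude = 6400 + 120 × (-27.2) = 3136 ft.

3136 ft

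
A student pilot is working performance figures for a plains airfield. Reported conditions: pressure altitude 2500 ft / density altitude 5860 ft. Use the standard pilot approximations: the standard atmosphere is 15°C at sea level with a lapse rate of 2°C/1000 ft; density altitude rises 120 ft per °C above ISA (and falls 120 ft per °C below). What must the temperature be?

Density altitude − pressure altitude = 5860 − 2500 = +3360 ft.
At 120 ft/°C that is an ISA deviation of 3360/120 = +28°C.
ISA temperature at 2500 ft = 15 − 2 × (2500/1000) = 10°C.
OAT = ISA + deviation = 10 + (+28) = 38°C.

38°C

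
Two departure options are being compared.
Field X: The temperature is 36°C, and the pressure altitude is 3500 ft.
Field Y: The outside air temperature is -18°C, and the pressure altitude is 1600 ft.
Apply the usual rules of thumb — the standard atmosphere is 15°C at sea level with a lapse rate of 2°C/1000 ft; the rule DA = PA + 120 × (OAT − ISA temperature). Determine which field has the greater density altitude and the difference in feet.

Field X: ISA temp = 8°C, deviation +28°C, DA = 3500 + 120 × 28 = 6860 ft.
Field Y: ISA temp = 11.8°C, deviation -29.8°C, DA = 1600 + 120 × (-29.8) = -1976 ft.
Field X is higher by 6860 − (-1976) = 8836 ft.

Field X by 8836 ft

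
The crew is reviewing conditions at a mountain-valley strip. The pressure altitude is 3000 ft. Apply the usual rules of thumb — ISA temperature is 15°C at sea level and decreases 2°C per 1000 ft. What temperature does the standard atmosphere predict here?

ISA temperature = 15 − 2 × (3000/1000) = 15 − 6 = 9°C.

9°C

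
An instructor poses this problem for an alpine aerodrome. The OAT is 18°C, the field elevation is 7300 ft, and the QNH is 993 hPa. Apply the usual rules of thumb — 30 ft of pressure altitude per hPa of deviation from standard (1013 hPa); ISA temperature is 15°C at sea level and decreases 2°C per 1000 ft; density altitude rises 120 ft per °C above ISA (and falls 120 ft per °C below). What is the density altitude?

10156 ft

Pressure altitude = 7300 + (1013 − 993) × 30 = 7300 + (+600) = 7900 ft.
ISA temperature at 7900 ft = 15 − 2 × (7900/1000) = -0.8°C.
ISA deviation = 18 − (-0.8) = +18.8°C.
Density altitude = 7900 + 120 × (18.8) = 10156 ft.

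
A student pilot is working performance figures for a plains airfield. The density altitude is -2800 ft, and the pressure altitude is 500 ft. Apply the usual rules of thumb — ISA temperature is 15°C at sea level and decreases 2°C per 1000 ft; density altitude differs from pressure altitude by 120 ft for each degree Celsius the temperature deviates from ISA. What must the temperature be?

-13.5°C

Density altitude − pressure altitude = -2800 − 500 = -3300 ft.
At 120 ft/°C that is an ISA deviation of -3300/120 = -27.5°C.
ISA temperature at 500 ft = 15 − 2 × (500/1000) = 14°C.
OAT = ISA + deviation = 14 + (-27.5) = -13.5°C.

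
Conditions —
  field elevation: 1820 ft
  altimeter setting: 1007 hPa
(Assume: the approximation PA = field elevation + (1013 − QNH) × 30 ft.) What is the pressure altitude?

2000 ft

Pressure correction = (1013 − 1007) × 30 = +180 ft.
Pressure altitude = 1820 + (+180) = 2000 ft.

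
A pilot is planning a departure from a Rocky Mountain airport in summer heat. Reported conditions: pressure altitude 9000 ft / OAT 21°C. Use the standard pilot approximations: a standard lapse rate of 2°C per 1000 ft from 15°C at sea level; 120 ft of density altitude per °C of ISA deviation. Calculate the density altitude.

11880 ft

ISA temperature at 9000 ft = 15 − 2 × (9000/1000) = -3°C.
ISA deviation = 21 − (-3) = +24°C.
Density altitude = 9000 + 120 × (24) = 9000 + (+2880) = 11880 ft.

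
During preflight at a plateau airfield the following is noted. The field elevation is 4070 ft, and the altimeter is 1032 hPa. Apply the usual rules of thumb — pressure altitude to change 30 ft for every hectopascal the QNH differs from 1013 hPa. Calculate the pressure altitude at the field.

3500 ft

Pressure correction = (1013 − 1032) × 30 = -570 ft.
Pressure altitude = 4070 + (-570) = 3500 ft.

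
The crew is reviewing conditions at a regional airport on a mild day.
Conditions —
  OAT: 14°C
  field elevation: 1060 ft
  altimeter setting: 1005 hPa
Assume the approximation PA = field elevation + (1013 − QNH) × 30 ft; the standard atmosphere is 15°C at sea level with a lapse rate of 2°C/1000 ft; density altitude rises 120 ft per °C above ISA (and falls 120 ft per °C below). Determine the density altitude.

1492 ft

Pressure altitude = 1060 + (1013 − 1005) × 30 = 1060 + (+240) = 1300 ft.
ISA temperature at 1300 ft = 15 − 2 × (1300/1000) = 12.4°C.
ISA deviation = 14 − 12.4 = +1.6°C.
Density altitude = 1300 + 120 × (1.6) = 1492 ft.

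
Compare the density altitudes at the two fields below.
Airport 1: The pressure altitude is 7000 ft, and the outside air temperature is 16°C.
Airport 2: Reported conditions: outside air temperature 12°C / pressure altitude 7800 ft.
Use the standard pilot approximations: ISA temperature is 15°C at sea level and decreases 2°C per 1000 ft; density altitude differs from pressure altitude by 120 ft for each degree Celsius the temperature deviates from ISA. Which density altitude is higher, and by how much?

Airport 2 by 512 ft

Airport 1: ISA temp = 1°C, deviation +15°C, DA = 7000 + 120 × 15 = 8800 ft.
Airport 2: ISA temp = -0.6°C, deviation +12.6°C, DA = 7800 + 120 × 12.6 = 9312 ft.
Airport 2 is higher by 9312 − 8800 = 512 ft.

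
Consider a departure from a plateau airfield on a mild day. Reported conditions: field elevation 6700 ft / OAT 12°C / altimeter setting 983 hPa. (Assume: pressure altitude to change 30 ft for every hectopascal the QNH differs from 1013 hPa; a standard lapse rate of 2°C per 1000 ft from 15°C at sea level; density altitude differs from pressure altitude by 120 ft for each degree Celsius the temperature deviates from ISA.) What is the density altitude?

9064 ft

Pressure altitude = 6700 + (1013 − 983) × 30 = 6700 + (+900) = 7600 ft.
ISA temperature at 7600 ft = 15 − 2 × (7600/1000) = -0.2°C.
ISA deviation = 12 − (-0.2) = +12.2°C.
Density altitude = 7600 + 120 × (12.2) = 9064 ft.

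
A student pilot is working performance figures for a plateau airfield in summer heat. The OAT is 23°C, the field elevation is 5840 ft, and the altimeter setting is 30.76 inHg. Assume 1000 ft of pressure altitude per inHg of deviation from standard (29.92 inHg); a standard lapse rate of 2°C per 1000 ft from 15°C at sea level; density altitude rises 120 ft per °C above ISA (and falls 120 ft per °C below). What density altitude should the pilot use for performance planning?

Pressure altitude = 5840 + (29.92 − 30.76) × 1000 = 5840 + (-840) = 5000 ft.
ISA temperature at 5000 ft = 15 − 2 × (5000/1000) = 5°C.
ISA deviation = 23 − 5 = +18°C.
Density altitude = 5000 + 120 × (18) = 7160 ft.

7160 ft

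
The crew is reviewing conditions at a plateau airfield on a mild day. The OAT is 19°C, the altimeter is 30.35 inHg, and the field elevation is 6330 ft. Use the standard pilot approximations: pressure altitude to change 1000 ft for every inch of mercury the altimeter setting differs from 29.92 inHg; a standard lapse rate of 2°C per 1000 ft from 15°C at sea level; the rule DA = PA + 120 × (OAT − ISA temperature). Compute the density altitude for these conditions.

7796 ft

Pressure altitude = 6330 + (29.92 − 30.35) × 1000 = 6330 + (-430) = 5900 ft.
ISA temperature at 5900 ft = 15 − 2 × (5900/1000) = 3.2°C.
ISA deviation = 19 − 3.2 = +15.8°C.
Density altitude = 5900 + 120 × (15.8) = 7796 ft.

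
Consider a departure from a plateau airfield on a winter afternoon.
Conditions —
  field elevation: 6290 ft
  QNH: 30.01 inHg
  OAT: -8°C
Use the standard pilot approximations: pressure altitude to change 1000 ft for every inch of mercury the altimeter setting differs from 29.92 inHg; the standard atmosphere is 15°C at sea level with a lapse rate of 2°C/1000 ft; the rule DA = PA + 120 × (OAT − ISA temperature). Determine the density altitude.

4928 ft

Pressure altitude = 6290 + (29.92 − 30.01) × 1000 = 6290 + (-90) = 6200 ft.
ISA temperature at 6200 ft = 15 − 2 × (6200/1000) = 2.6°C.
ISA deviation = -8 − 2.6 = -10.6°C.
Density altitude = 6200 + 120 × (-10.6) = 4928 ft.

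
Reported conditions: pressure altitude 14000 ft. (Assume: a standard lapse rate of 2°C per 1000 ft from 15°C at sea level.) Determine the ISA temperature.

ISA temperature = 15 − 2 × (14000/1000) = 15 − 28 = -13°C.

-13°C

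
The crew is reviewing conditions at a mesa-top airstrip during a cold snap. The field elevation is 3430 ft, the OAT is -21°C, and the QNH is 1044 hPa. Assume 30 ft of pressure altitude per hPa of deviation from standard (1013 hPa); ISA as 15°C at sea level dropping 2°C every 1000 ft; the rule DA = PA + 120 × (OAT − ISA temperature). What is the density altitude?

Pressure altitude = 3430 + (1013 − 1044) × 30 = 3430 + (-930) = 2500 ft.
ISA temperature at 2500 ft = 15 − 2 × (2500/1000) = 10°C.
ISA deviation = -21 − 10 = -31°C.
Density altitude = 2500 + 120 × (-31) = -1220 ft.

-1220 ft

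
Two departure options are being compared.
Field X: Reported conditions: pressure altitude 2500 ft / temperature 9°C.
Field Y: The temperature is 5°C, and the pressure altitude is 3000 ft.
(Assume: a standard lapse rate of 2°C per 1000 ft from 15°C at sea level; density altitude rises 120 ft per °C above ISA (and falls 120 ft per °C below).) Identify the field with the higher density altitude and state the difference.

Field X: ISA temp = 10°C, deviation -1°C, DA = 2500 + 120 × (-1) = 2380 ft.
Field Y: ISA temp = 9°C, deviation -4°C, DA = 3000 + 120 × (-4) = 2520 ft.
Field Y is higher by 2520 − 2380 = 140 ft.

Field Y by 140 ft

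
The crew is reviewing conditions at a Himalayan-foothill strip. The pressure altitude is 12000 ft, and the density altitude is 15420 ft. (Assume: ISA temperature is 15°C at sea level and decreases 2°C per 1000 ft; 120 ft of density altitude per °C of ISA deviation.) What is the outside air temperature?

Density altitude − pressure altitude = 15420 − 12000 = +3420 ft.
At 120 ft/°C that is an ISA deviation of 3420/120 = +28.5°C.
ISA temperature at 12000 ft = 15 − 2 × (12000/1000) = -9°C.
OAT = ISA + deviation = -9 + (+28.5) = 19.5°C.

19.5°C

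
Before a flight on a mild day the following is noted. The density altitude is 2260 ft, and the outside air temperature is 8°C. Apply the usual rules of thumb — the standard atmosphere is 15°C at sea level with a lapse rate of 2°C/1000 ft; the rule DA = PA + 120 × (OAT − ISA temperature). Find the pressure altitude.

2500 ft

DA = PA + 120 × (OAT − (15 − 2·PA/1000)) = PA + 120·OAT − 1800 + 0.24·PA = 1.24·PA + 120·OAT − 1800.
So 1.24·PA = 2260 − 120 × 8 + 1800 = 3100.
PA = 3100 / 1.24 = 2500 ft.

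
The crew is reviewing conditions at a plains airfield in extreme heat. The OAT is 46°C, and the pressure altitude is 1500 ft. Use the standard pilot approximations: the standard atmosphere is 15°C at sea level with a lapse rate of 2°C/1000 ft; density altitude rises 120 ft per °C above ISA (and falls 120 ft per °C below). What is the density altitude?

ISA temperature at 1500 ft = 15 − 2 × (1500/1000) = 12°C.
ISA deviation = 46 − 12 = +34°C.
Density altitude = 1500 + 120 × (34) = 1500 + (+4080) = 5580 ft.

5580 ft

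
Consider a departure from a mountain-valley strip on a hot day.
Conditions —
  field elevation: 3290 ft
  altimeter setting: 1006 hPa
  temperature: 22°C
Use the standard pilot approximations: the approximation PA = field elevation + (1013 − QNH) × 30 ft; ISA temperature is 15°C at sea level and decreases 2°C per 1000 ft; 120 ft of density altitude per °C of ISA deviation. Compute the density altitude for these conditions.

5180 ft

Pressure altitude = 3290 + (1013 − 1006) × 30 = 3290 + (+210) = 3500 ft.
ISA temperature at 3500 ft = 15 − 2 × (3500/1000) = 8°C.
ISA deviation = 22 − 8 = +14°C.
Density altitude = 3500 + 120 × (14) = 5180 ft.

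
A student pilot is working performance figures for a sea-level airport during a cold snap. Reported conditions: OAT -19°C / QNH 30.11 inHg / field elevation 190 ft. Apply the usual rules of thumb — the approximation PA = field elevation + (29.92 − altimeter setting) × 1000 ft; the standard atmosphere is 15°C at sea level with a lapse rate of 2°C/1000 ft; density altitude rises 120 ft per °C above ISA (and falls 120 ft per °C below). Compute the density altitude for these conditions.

Pressure altitude = 190 + (29.92 − 30.11) × 1000 = 190 + (-190) = 0 ft.
ISA temperature at 0 ft = 15 − 2 × (0/1000) = 15°C.
ISA deviation = -19 − 15 = -34°C.
Density altitude = 0 + 120 × (-34) = -4080 ft.

-4080 ft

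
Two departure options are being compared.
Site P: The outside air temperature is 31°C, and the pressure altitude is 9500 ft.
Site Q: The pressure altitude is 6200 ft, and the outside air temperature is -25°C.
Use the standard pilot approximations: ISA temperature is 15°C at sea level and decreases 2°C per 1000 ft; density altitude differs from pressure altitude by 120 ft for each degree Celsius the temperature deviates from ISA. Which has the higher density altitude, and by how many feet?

Site P: ISA temp = -4°C, deviation +35°C, DA = 9500 + 120 × 35 = 13700 ft.
Site Q: ISA temp = 2.6°C, deviation -27.6°C, DA = 6200 + 120 × (-27.6) = 2888 ft.
Site P is higher by 13700 − 2888 = 10812 ft.

Site P by 10812 ft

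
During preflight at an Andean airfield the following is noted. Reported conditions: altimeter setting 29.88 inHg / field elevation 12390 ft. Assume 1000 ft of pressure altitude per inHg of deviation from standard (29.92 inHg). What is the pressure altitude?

12430 ft

Pressure correction = (29.92 − 29.88) × 1000 = +40 ft.
Pressure altitude = 12390 + (+40) = 12430 ft.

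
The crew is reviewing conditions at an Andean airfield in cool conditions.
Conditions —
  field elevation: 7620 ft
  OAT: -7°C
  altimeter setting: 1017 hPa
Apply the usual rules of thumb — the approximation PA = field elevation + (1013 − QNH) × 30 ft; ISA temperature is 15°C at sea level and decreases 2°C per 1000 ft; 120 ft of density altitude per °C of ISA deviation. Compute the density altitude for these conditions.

Pressure altitude = 7620 + (1013 − 1017) × 30 = 7620 + (-120) = 7500 ft.
ISA temperature at 7500 ft = 15 − 2 × (7500/1000) = 0°C.
ISA deviation = -7 − 0 = -7°C.
Density altitude = 7500 + 120 × (-7) = 6660 ft.

6660 ft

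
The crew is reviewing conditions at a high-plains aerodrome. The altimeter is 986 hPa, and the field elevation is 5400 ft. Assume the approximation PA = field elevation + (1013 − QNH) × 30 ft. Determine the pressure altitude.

Pressure correction = (1013 − 986) × 30 = +810 ft.
Pressure altitude = 5400 + (+810) = 6210 ft.

6210 ft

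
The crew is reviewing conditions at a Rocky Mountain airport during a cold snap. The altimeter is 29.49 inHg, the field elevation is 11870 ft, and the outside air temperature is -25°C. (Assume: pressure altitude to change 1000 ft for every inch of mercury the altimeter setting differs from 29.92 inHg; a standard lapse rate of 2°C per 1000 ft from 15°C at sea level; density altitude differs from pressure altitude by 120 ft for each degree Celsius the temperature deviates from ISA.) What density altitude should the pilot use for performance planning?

Pressure altitude = 11870 + (29.92 − 29.49) × 1000 = 11870 + (+430) = 12300 ft.
ISA temperature at 12300 ft = 15 − 2 × (12300/1000) = -9.6°C.
ISA deviation = -25 − (-9.6) = -15.4°C.
Density altitude = 12300 + 120 × (-15.4) = 10452 ft.

10452 ft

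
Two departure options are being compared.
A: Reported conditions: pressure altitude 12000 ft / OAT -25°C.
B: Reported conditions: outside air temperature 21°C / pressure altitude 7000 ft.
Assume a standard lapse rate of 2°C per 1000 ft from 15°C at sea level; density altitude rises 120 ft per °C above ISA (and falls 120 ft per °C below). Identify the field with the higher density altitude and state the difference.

A by 680 ft

A: ISA temp = -9°C, deviation -16°C, DA = 12000 + 120 × (-16) = 10080 ft.
B: ISA temp = 1°C, deviation +20°C, DA = 7000 + 120 × 20 = 9400 ft.
A is higher by 10080 − 9400 = 680 ft.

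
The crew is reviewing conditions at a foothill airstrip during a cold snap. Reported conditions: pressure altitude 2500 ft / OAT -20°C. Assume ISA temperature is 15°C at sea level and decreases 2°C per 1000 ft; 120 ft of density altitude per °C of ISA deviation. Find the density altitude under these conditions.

ISA temperature at 2500 ft = 15 − 2 × (2500/1000) = 10°C.
ISA deviation = -20 − 10 = -30°C.
Density altitude = 2500 + 120 × (-30) = 2500 + (-3600) = -1100 ft.

-1100 ft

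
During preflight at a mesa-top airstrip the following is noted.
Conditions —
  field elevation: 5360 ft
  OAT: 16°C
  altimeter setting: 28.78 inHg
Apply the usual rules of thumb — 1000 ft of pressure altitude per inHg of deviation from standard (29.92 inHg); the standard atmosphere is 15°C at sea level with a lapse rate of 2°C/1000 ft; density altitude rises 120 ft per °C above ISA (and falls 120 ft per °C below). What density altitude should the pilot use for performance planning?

8180 ft

Pressure altitude = 5360 + (29.92 − 28.78) × 1000 = 5360 + (+1140) = 6500 ft.
ISA temperature at 6500 ft = 15 − 2 × (6500/1000) = 2°C.
ISA deviation = 16 − 2 = +14°C.
Density altitude = 6500 + 120 × (14) = 8180 ft.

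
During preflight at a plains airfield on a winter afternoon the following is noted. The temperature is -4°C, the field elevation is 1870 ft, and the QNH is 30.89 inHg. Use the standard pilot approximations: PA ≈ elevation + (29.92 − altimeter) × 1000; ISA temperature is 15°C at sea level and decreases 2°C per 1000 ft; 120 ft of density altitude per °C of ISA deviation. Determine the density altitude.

Pressure altitude = 1870 + (29.92 − 30.89) × 1000 = 1870 + (-970) = 900 ft.
ISA temperature at 900 ft = 15 − 2 × (900/1000) = 13.2°C.
ISA deviation = -4 − 13.2 = -17.2°C.
Density altitude = 900 + 120 × (-17.2) = -1164 ft.

-1164 ft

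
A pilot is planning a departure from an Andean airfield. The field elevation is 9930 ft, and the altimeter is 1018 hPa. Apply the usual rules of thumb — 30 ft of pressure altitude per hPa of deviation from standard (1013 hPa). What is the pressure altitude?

9780 ft

Pressure correction = (1013 − 1018) × 30 = -150 ft.
Pressure altitude = 9930 + (-150) = 9780 ft.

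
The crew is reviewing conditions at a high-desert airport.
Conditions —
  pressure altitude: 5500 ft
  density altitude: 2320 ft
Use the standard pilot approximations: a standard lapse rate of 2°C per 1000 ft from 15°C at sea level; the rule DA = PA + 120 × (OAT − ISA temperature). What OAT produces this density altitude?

-22.5°C

Density altitude − pressure altitude = 2320 − 5500 = -3180 ft.
At 120 ft/°C that is an ISA deviation of -3180/120 = -26.5°C.
ISA temperature at 5500 ft = 15 − 2 × (5500/1000) = 4°C.
OAT = ISA + deviation = 4 + (-26.5) = -22.5°C.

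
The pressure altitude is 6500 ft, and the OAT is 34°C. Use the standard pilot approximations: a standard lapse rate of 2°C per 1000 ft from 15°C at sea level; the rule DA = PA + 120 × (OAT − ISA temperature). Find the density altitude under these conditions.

ISA temperature at 6500 ft = 15 − 2 × (6500/1000) = 2°C.
ISA deviation = 34 − 2 = +32°C.
Density altitude = 6500 + 120 × (32) = 6500 + (+3840) = 10340 ft.

10340 ft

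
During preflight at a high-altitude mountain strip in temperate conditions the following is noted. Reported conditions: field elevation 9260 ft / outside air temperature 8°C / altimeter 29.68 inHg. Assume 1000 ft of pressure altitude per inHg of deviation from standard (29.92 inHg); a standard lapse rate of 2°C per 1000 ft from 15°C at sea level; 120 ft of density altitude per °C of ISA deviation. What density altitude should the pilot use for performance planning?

Pressure altitude = 9260 + (29.92 − 29.68) × 1000 = 9260 + (+240) = 9500 ft.
ISA temperature at 9500 ft = 15 − 2 × (9500/1000) = -4°C.
ISA deviation = 8 − (-4) = +12°C.
Density altitude = 9500 + 120 × (12) = 10940 ft.

10940 ft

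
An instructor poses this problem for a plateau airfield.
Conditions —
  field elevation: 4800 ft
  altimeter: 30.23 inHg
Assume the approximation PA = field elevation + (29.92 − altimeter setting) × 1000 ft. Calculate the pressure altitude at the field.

Pressure correction = (29.92 − 30.23) × 1000 = -310 ft.
Pressure altitude = 4800 + (-310) = 4490 ft.

4490 ft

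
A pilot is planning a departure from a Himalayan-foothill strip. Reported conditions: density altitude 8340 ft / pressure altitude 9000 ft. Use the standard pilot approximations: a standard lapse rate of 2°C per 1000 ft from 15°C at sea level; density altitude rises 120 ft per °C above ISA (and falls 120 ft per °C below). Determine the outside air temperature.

Density altitude − pressure altitude = 8340 − 9000 = -660 ft.
At 120 ft/°C that is an ISA deviation of -660/120 = -5.5°C.
ISA temperature at 9000 ft = 15 − 2 × (9000/1000) = -3°C.
OAT = ISA + deviation = -3 + (-5.5) = -8.5°C.

-8.5°C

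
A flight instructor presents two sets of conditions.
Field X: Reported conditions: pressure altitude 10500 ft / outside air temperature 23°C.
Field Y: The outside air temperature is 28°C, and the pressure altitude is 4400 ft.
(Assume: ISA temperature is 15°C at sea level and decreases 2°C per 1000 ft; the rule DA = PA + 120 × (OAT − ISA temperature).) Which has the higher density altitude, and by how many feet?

Field X by 6964 ft

Field X: ISA temp = -6°C, deviation +29°C, DA = 10500 + 120 × 29 = 13980 ft.
Field Y: ISA temp = 6.2°C, deviation +21.8°C, DA = 4400 + 120 × 21.8 = 7016 ft.
Field X is higher by 13980 − 7016 = 6964 ft.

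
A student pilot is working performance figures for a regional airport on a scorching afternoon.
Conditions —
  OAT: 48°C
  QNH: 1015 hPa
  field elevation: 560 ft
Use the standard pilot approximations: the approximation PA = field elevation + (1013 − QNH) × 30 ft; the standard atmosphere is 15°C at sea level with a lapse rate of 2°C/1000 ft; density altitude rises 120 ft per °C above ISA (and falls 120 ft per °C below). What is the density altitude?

Pressure altitude = 560 + (1013 − 1015) × 30 = 560 + (-60) = 500 ft.
ISA temperature at 500 ft = 15 − 2 × (500/1000) = 14°C.
ISA deviation = 48 − 14 = +34°C.
Density altitude = 500 + 120 × (34) = 4580 ft.

4580 ft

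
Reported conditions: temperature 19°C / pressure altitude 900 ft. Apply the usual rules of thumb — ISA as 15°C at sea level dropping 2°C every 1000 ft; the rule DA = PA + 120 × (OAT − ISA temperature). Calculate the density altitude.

1596 ft

ISA temperature at 900 ft = 15 − 2 × (900/1000) = 13.2°C.
ISA deviation = 19 − 13.2 = +5.8°C.
Density altitude = 900 + 120 × (5.8) = 900 + (+696) = 1596 ft.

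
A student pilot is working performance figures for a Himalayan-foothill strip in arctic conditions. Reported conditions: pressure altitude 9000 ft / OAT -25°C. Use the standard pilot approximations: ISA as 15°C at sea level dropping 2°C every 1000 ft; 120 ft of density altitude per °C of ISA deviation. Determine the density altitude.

ISA temperature at 9000 ft = 15 − 2 × (9000/1000) = -3°C.
ISA deviation = -25 − (-3) = -22°C.
Density altitude = 9000 + 120 × (-22) = 9000 + (-2640) = 6360 ft.

6360 ft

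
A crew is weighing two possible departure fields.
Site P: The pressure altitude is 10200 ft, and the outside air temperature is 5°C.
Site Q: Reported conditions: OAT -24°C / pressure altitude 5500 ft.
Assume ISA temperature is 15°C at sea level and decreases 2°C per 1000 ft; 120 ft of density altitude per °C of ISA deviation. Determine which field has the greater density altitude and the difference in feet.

Site P by 9308 ft

Site P: ISA temp = -5.4°C, deviation +10.4°C, DA = 10200 + 120 × 10.4 = 11448 ft.
Site Q: ISA temp = 4°C, deviation -28°C, DA = 5500 + 120 × (-28) = 2140 ft.
Site P is higher by 11448 − 2140 = 9308 ft.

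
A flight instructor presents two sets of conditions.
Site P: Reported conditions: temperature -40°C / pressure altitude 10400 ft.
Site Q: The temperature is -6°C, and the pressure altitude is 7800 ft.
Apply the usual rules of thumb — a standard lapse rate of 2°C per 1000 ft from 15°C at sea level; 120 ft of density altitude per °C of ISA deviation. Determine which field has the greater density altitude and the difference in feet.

Site P: ISA temp = -5.8°C, deviation -34.2°C, DA = 10400 + 120 × (-34.2) = 6296 ft.
Site Q: ISA temp = -0.6°C, deviation -5.4°C, DA = 7800 + 120 × (-5.4) = 7152 ft.
Site Q is higher by 7152 − 6296 = 856 ft.

Site Q by 856 ft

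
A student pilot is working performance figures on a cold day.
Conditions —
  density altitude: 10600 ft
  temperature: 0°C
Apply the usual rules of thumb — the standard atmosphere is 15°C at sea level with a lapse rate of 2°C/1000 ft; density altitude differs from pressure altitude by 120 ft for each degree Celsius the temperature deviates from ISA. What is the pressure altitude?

10000 ft

DA = PA + 120 × (OAT − (15 − 2·PA/1000)) = PA + 120·OAT − 1800 + 0.24·PA = 1.24·PA + 120·OAT − 1800.
So 1.24·PA = 10600 − 120 × 0 + 1800 = 12400.
PA = 12400 / 1.24 = 10000 ft.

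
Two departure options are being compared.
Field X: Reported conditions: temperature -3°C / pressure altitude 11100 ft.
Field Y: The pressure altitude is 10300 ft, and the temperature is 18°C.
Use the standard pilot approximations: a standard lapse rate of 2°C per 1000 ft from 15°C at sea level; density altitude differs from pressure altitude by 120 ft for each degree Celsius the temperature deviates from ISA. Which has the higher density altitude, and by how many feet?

Field Y by 1528 ft

Field X: ISA temp = -7.2°C, deviation +4.2°C, DA = 11100 + 120 × 4.2 = 11604 ft.
Field Y: ISA temp = -5.6°C, deviation +23.6°C, DA = 10300 + 120 × 23.6 = 13132 ft.
Field Y is higher by 13132 − 11604 = 1528 ft.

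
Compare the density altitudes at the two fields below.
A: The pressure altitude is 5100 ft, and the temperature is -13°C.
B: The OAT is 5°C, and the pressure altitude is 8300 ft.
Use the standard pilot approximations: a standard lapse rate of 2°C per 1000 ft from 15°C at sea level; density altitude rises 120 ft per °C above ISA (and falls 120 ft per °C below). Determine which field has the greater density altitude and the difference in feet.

B by 6128 ft

A: ISA temp = 4.8°C, deviation -17.8°C, DA = 5100 + 120 × (-17.8) = 2964 ft.
B: ISA temp = -1.6°C, deviation +6.6°C, DA = 8300 + 120 × 6.6 = 9092 ft.
B is higher by 9092 − 2964 = 6128 ft.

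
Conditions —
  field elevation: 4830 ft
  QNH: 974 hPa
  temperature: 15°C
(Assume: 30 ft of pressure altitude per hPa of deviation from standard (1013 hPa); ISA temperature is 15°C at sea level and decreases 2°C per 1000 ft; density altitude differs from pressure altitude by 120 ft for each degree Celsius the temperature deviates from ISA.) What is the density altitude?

7440 ft

Pressure altitude = 4830 + (1013 − 974) × 30 = 4830 + (+1170) = 6000 ft.
ISA temperature at 6000 ft = 15 − 2 × (6000/1000) = 3°C.
ISA deviation = 15 − 3 = +12°C.
Density altitude = 6000 + 120 × (12) = 7440 ft.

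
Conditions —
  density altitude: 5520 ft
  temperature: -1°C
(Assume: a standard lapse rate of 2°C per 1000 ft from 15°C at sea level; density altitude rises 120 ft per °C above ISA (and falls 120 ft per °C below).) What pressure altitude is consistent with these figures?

6000 ft

DA = PA + 120 × (OAT − (15 − 2·PA/1000)) = PA + 120·OAT − 1800 + 0.24·PA = 1.24·PA + 120·OAT − 1800.
So 1.24·PA = 5520 − 120 × (-1) + 1800 = 7440.
PA = 7440 / 1.24 = 6000 ft.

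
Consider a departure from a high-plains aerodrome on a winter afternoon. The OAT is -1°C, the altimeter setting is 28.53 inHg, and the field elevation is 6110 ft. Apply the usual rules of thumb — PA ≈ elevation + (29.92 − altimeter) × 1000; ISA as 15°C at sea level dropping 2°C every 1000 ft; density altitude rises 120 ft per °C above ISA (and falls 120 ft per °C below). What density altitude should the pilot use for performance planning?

Pressure altitude = 6110 + (29.92 − 28.53) × 1000 = 6110 + (+1390) = 7500 ft.
ISA temperature at 7500 ft = 15 − 2 × (7500/1000) = 0°C.
ISA deviation = -1 − 0 = -1°C.
Density altitude = 7500 + 120 × (-1) = 7380 ft.

7380 ft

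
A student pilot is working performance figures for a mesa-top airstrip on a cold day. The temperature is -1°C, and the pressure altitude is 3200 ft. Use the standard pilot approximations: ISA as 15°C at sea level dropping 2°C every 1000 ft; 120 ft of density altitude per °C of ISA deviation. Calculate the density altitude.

ISA temperature at 3200 ft = 15 − 2 × (3200/1000) = 8.6°C.
ISA deviation = -1 − 8.6 = -9.6°C.
Density altitude = 3200 + 120 × (-9.6) = 3200 + (-1152) = 2048 ft.

2048 ft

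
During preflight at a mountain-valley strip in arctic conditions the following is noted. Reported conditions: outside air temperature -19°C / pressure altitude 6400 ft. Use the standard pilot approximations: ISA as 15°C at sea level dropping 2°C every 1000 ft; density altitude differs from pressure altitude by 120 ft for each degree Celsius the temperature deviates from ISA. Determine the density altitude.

3856 ft

ISA temperature at 6400 ft = 15 − 2 × (6400/1000) = 2.2°C.
ISA deviation = -19 − 2.2 = -21.2°C.
Density altitude = 6400 + 120 × (-21.2) = 6400 + (-2544) = 3856 ft.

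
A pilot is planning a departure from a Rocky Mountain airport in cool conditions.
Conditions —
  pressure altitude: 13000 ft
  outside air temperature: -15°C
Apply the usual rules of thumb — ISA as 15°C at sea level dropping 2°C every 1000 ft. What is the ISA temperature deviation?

ISA temperature at 13000 ft = 15 − 2 × (13000/1000) = -11°C.
Deviation = OAT − ISA = -15 − (-11) = -4°C.

ISA-4°C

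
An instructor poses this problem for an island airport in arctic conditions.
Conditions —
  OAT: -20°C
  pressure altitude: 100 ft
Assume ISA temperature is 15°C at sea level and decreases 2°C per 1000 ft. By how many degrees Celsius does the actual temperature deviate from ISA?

ISA-34.8°C

ISA temperature at 100 ft = 15 − 2 × (100/1000) = 14.8°C.
Deviation = OAT − ISA = -20 − 14.8 = -34.8°C.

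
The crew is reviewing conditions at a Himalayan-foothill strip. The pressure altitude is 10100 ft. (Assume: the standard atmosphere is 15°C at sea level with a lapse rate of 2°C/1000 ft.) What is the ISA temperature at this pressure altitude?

-5.2°C

ISA temperature = 15 − 2 × (10100/1000) = 15 − 20.2 = -5.2°C.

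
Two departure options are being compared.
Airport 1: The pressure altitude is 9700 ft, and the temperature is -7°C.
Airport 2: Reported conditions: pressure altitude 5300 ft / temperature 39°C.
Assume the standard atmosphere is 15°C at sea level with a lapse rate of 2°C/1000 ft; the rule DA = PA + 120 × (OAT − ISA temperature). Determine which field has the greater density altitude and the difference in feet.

Airport 2 by 64 ft

Airport 1: ISA temp = -4.4°C, deviation -2.6°C, DA = 9700 + 120 × (-2.6) = 9388 ft.
Airport 2: ISA temp = 4.4°C, deviation +34.6°C, DA = 5300 + 120 × 34.6 = 9452 ft.
Airport 2 is higher by 9452 − 9388 = 64 ft.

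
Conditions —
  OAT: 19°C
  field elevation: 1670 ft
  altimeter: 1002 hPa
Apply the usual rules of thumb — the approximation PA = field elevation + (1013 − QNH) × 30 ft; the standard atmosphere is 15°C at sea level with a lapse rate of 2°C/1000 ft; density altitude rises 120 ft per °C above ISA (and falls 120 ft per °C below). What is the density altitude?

2960 ft

Pressure altitude = 1670 + (1013 − 1002) × 30 = 1670 + (+330) = 2000 ft.
ISA temperature at 2000 ft = 15 − 2 × (2000/1000) = 11°C.
ISA deviation = 19 − 11 = +8°C.
Density altitude = 2000 + 120 × (8) = 2960 ft.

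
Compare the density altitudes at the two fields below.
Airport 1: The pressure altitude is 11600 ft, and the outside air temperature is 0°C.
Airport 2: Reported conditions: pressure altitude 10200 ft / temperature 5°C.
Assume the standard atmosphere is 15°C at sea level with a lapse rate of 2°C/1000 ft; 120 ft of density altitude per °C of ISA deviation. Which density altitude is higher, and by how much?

Airport 1: ISA temp = -8.2°C, deviation +8.2°C, DA = 11600 + 120 × 8.2 = 12584 ft.
Airport 2: ISA temp = -5.4°C, deviation +10.4°C, DA = 10200 + 120 × 10.4 = 11448 ft.
Airport 1 is higher by 12584 − 11448 = 1136 ft.

Airport 1 by 1136 ft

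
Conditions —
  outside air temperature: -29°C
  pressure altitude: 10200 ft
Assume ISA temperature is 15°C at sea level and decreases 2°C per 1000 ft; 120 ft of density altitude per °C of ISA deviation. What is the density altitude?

7368 ft

ISA temperature at 10200 ft = 15 − 2 × (10200/1000) = -5.4°C.
ISA deviation = -29 − (-5.4) = -23.6°C.
Density altitude = 10200 + 120 × (-23.6) = 10200 + (-2832) = 7368 ft.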